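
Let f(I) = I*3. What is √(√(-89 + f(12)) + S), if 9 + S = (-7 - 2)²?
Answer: √(72 + I*√53) ≈ 8.4961 + 0.42844*I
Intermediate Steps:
f(I) = 3*I
S = 72 (S = -9 + (-7 - 2)² = -9 + (-9)² = -9 + 81 = 72)
√(√(-89 + f(12)) + S) = √(√(-89 + 3*12) + 72) = √(√(-89 + 36) + 72) = √(√(-53) + 72) = √(I*√53 + 72) = √(72 + I*√53)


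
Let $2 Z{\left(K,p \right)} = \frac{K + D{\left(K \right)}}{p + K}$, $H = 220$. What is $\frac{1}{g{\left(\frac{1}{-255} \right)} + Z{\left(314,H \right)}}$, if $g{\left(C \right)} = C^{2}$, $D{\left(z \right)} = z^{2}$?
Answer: $\frac{11574450}{1071937303} \approx 0.010798$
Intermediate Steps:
$Z{\left(K,p \right)} = \frac{K + K^{2}}{2 \left(K + p\right)}$ ($Z{\left(K,p \right)} = \frac{\left(K + K^{2}\right) \frac{1}{p + K}}{2} = \frac{\left(K + K^{2}\right) \frac{1}{K + p}}{2} = \frac{\frac{1}{K + p} \left(K + K^{2}\right)}{2} = \frac{K + K^{2}}{2 \left(K + p\right)}$)
$\frac{1}{g{\left(\frac{1}{-255} \right)} + Z{\left(314,H \right)}} = \frac{1}{\left(\frac{1}{-255}\right)^{2} + \frac{1}{2} \cdot 314 \frac{1}{314 + 220} \left(1 + 314\right)} = \frac{1}{\left(- \frac{1}{255}\right)^{2} + \frac{1}{2} \cdot 314 \cdot \frac{1}{534} \cdot 315} = \frac{1}{\frac{1}{65025} + \frac{1}{2} \cdot 314 \cdot \frac{1}{534} \cdot 315} = \frac{1}{\frac{1}{65025} + \frac{16485}{178}} = \frac{1}{\frac{1071937303}{11574450}} = \frac{11574450}{1071937303}$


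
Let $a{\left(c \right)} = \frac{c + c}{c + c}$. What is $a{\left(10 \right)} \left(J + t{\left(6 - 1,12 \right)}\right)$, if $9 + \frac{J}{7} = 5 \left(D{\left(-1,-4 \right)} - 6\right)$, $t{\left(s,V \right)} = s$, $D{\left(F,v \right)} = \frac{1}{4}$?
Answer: $- \frac{1037}{4} \approx -259.25$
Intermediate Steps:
$D{\left(F,v \right)} = \frac{1}{4}$
$a{\left(c \right)} = 1$ ($a{\left(c \right)} = \frac{2 c}{2 c} = 2 c \frac{1}{2 c} = 1$)
$J = - \frac{1057}{4}$ ($J = -63 + 7 \cdot 5 \left(\frac{1}{4} - 6\right) = -63 + 7 \cdot 5 \left(- \frac{23}{4}\right) = -63 + 7 \left(- \frac{115}{4}\right) = -63 - \frac{805}{4} = - \frac{1057}{4} \approx -264.25$)
$a{\left(10 \right)} \left(J + t{\left(6 - 1,12 \right)}\right) = 1 \left(- \frac{1057}{4} + \left(6 - 1\right)\right) = 1 \left(- \frac{1057}{4} + 5\right) = 1 \left(- \frac{1037}{4}\right) = - \frac{1037}{4}$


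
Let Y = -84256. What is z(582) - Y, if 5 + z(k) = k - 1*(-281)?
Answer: 85114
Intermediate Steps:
z(k) = 276 + k (z(k) = -5 + (k - 1*(-281)) = -5 + (k + 281) = -5 + (281 + k) = 276 + k)
z(582) - Y = (276 + 582) - 1*(-84256) = 858 + 84256 = 85114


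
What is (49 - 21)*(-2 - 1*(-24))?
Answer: 616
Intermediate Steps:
(49 - 21)*(-2 - 1*(-24)) = 28*(-2 + 24) = 28*22 = 616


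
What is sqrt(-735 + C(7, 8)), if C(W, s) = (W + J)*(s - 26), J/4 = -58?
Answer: sqrt(3315) ≈ 57.576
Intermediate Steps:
J = -232 (J = 4*(-58) = -232)
C(W, s) = (-232 + W)*(-26 + s) (C(W, s) = (W - 232)*(s - 26) = (-232 + W)*(-26 + s))
sqrt(-735 + C(7, 8)) = sqrt(-735 + (6032 - 232*8 - 26*7 + 7*8)) = sqrt(-735 + (6032 - 1856 - 182 + 56)) = sqrt(-735 + 4050) = sqrt(3315)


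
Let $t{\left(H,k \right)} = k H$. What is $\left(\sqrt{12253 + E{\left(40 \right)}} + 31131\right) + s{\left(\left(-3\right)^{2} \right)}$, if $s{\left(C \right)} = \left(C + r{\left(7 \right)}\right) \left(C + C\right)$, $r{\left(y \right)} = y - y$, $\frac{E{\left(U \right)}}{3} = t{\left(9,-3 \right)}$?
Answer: $31293 + 2 \sqrt{3043} \approx 31403.0$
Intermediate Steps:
$t{\left(H,k \right)} = H k$
$E{\left(U \right)} = -81$ ($E{\left(U \right)} = 3 \cdot 9 \left(-3\right) = 3 \left(-27\right) = -81$)
$r{\left(y \right)} = 0$
$s{\left(C \right)} = 2 C^{2}$ ($s{\left(C \right)} = \left(C + 0\right) \left(C + C\right) = C 2 C = 2 C^{2}$)
$\left(\sqrt{12253 + E{\left(40 \right)}} + 31131\right) + s{\left(\left(-3\right)^{2} \right)} = \left(\sqrt{12253 - 81} + 31131\right) + 2 \left(\left(-3\right)^{2}\right)^{2} = \left(\sqrt{12172} + 31131\right) + 2 \cdot 9^{2} = \left(2 \sqrt{3043} + 31131\right) + 2 \cdot 81 = \left(31131 + 2 \sqrt{3043}\right) + 162 = 31293 + 2 \sqrt{3043}$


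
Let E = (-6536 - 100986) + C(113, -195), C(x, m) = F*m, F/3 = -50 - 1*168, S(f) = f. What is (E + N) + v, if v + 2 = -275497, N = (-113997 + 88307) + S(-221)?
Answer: -281402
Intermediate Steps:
F = -654 (F = 3*(-50 - 1*168) = 3*(-50 - 168) = 3*(-218) = -654)
C(x, m) = -654*m
N = -25911 (N = (-113997 + 88307) - 221 = -25690 - 221 = -25911)
v = -275499 (v = -2 - 275497 = -275499)
E = 20008 (E = (-6536 - 100986) - 654*(-195) = -107522 + 127530 = 20008)
(E + N) + v = (20008 - 25911) - 275499 = -5903 - 275499 = -281402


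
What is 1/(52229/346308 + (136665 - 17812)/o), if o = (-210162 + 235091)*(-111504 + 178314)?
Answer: 96129703589820/14504816368489 ≈ 6.6274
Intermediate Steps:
o = 1665506490 (o = 24929*66810 = 1665506490)
1/(52229/346308 + (136665 - 17812)/o) = 1/(52229/346308 + (136665 - 17812)/1665506490) = 1/(52229*(1/346308) + 118853*(1/1665506490)) = 1/(52229/346308 + 118853/1665506490) = 1/(14504816368489/96129703589820) = 96129703589820/14504816368489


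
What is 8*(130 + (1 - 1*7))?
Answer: 992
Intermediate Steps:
8*(130 + (1 - 1*7)) = 8*(130 + (1 - 7)) = 8*(130 - 6) = 8*124 = 992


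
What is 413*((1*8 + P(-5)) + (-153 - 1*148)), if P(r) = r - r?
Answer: -121009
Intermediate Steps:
P(r) = 0
413*((1*8 + P(-5)) + (-153 - 1*148)) = 413*((1*8 + 0) + (-153 - 1*148)) = 413*((8 + 0) + (-153 - 148)) = 413*(8 - 301) = 413*(-293) = -121009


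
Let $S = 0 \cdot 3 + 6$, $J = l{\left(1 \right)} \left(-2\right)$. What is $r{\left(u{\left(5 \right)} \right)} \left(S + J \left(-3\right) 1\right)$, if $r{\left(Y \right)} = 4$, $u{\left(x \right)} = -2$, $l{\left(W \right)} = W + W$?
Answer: $72$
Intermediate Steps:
$l{\left(W \right)} = 2 W$
$J = -4$ ($J = 2 \cdot 1 \left(-2\right) = 2 \left(-2\right) = -4$)
$S = 6$ ($S = 0 + 6 = 6$)
$r{\left(u{\left(5 \right)} \right)} \left(S + J \left(-3\right) 1\right) = 4 \left(6 + \left(-4\right) \left(-3\right) 1\right) = 4 \left(6 + 12 \cdot 1\right) = 4 \left(6 + 12\right) = 4 \cdot 18 = 72$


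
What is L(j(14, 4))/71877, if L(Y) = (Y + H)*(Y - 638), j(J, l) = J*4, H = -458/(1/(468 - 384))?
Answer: 76832/247 ≈ 311.06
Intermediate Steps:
H = -38472 (H = -458/(1/84) = -458/1/84 = -458*84 = -38472)
j(J, l) = 4*J
L(Y) = (-38472 + Y)*(-638 + Y) (L(Y) = (Y - 38472)*(Y - 638) = (-38472 + Y)*(-638 + Y))
L(j(14, 4))/71877 = (24545136 + (4*14)² - 156440*14)/71877 = (24545136 + 56² - 39110*56)*(1/71877) = (24545136 + 3136 - 2190160)*(1/71877) = 22358112*(1/71877) = 76832/247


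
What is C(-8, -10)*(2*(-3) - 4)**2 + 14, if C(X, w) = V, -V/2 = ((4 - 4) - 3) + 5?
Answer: -386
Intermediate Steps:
V = -4 (V = -2*(((4 - 4) - 3) + 5) = -2*((0 - 3) + 5) = -2*(-3 + 5) = -2*2 = -4)
C(X, w) = -4
C(-8, -10)*(2*(-3) - 4)**2 + 14 = -4*(2*(-3) - 4)**2 + 14 = -4*(-6 - 4)**2 + 14 = -4*(-10)**2 + 14 = -4*100 + 14 = -400 + 14 = -386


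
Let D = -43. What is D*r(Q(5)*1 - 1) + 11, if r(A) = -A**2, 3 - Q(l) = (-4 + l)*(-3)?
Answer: 1086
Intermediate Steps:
Q(l) = -9 + 3*l (Q(l) = 3 - (-4 + l)*(-3) = 3 - (12 - 3*l) = 3 + (-12 + 3*l) = -9 + 3*l)
D*r(Q(5)*1 - 1) + 11 = -(-43)*((-9 + 3*5)*1 - 1)**2 + 11 = -(-43)*((-9 + 15)*1 - 1)**2 + 11 = -(-43)*(6*1 - 1)**2 + 11 = -(-43)*(6 - 1)**2 + 11 = -(-43)*5**2 + 11 = -(-43)*25 + 11 = -43*(-25) + 11 = 1075 + 11 = 1086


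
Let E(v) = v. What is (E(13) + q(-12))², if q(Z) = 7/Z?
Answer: 22201/144 ≈ 154.17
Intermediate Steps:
(E(13) + q(-12))² = (13 + 7/(-12))² = (13 + 7*(-1/12))² = (13 - 7/12)² = (149/12)² = 22201/144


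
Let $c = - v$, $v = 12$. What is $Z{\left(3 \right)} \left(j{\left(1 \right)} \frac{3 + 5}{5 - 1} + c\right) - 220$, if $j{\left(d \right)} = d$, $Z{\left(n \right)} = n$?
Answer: $-250$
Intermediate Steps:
$c = -12$ ($c = \left(-1\right) 12 = -12$)
$Z{\left(3 \right)} \left(j{\left(1 \right)} \frac{3 + 5}{5 - 1} + c\right) - 220 = 3 \left(1 \frac{3 + 5}{5 - 1} - 12\right) - 220 = 3 \left(1 \cdot \frac{8}{4} - 12\right) - 220 = 3 \left(1 \cdot 8 \cdot \frac{1}{4} - 12\right) - 220 = 3 \left(1 \cdot 2 - 12\right) - 220 = 3 \left(2 - 12\right) - 220 = 3 \left(-10\right) - 220 = -30 - 220 = -250$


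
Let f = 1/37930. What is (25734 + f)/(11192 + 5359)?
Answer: 976090621/627779430 ≈ 1.5548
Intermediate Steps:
f = 1/37930 ≈ 2.6364e-5
(25734 + f)/(11192 + 5359) = (25734 + 1/37930)/(11192 + 5359) = (976090621/37930)/16551 = (976090621/37930)*(1/16551) = 976090621/627779430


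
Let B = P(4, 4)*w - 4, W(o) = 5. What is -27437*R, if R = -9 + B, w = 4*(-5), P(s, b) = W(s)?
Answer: 3100381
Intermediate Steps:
P(s, b) = 5
w = -20
B = -104 (B = 5*(-20) - 4 = -100 - 4 = -104)
R = -113 (R = -9 - 104 = -113)
-27437*R = -27437*(-113) = 3100381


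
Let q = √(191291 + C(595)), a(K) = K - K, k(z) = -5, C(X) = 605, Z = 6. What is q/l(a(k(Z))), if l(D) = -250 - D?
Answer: -17*√166/125 ≈ -1.7522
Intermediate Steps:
a(K) = 0
q = 34*√166 (q = √(191291 + 605) = √191896 = 34*√166 ≈ 438.06)
q/l(a(k(Z))) = (34*√166)/(-250 - 1*0) = (34*√166)/(-250 + 0) = (34*√166)/(-250) = (34*√166)*(-1/250) = -17*√166/125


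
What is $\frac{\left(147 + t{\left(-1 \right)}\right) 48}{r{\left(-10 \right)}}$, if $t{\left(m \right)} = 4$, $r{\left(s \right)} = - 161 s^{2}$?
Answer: $- \frac{1812}{4025} \approx -0.45019$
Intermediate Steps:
$\frac{\left(147 + t{\left(-1 \right)}\right) 48}{r{\left(-10 \right)}} = \frac{\left(147 + 4\right) 48}{\left(-161\right) \left(-10\right)^{2}} = \frac{151 \cdot 48}{\left(-161\right) 100} = \frac{7248}{-16100} = 7248 \left(- \frac{1}{16100}\right) = - \frac{1812}{4025}$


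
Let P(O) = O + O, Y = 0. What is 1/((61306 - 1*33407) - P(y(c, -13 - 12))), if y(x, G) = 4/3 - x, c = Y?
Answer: 3/83689 ≈ 3.5847e-5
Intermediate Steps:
c = 0
y(x, G) = 4/3 - x (y(x, G) = 4*(⅓) - x = 4/3 - x)
P(O) = 2*O
1/((61306 - 1*33407) - P(y(c, -13 - 12))) = 1/((61306 - 1*33407) - 2*(4/3 - 1*0)) = 1/((61306 - 33407) - 2*(4/3 + 0)) = 1/(27899 - 2*4/3) = 1/(27899 - 1*8/3) = 1/(27899 - 8/3) = 1/(83689/3) = 3/83689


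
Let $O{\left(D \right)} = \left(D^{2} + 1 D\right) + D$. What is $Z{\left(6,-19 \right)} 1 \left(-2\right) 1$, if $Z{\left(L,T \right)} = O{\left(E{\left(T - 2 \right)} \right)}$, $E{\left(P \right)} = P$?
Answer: $-798$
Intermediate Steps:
$O{\left(D \right)} = D^{2} + 2 D$ ($O{\left(D \right)} = \left(D^{2} + D\right) + D = \left(D + D^{2}\right) + D = D^{2} + 2 D$)
$Z{\left(L,T \right)} = T \left(-2 + T\right)$ ($Z{\left(L,T \right)} = \left(T - 2\right) \left(2 + \left(T - 2\right)\right) = \left(-2 + T\right) \left(2 + \left(-2 + T\right)\right) = \left(-2 + T\right) T = T \left(-2 + T\right)$)
$Z{\left(6,-19 \right)} 1 \left(-2\right) 1 = - 19 \left(-2 - 19\right) 1 \left(-2\right) 1 = \left(-19\right) \left(-21\right) \left(\left(-2\right) 1\right) = 399 \left(-2\right) = -798$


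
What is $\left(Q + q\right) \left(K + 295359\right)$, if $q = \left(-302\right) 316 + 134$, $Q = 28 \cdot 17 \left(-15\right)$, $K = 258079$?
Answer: $-56693081844$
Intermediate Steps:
$Q = -7140$ ($Q = 476 \left(-15\right) = -7140$)
$q = -95298$ ($q = -95432 + 134 = -95298$)
$\left(Q + q\right) \left(K + 295359\right) = \left(-7140 - 95298\right) \left(258079 + 295359\right) = \left(-102438\right) 553438 = -56693081844$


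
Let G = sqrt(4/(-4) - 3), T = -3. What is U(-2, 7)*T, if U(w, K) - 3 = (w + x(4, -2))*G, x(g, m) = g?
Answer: -9 - 12*I ≈ -9.0 - 12.0*I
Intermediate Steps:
G = 2*I (G = sqrt(4*(-1/4) - 3) = sqrt(-1 - 3) = sqrt(-4) = 2*I ≈ 2.0*I)
U(w, K) = 3 + 2*I*(4 + w) (U(w, K) = 3 + (w + 4)*(2*I) = 3 + (4 + w)*(2*I) = 3 + 2*I*(4 + w))
U(-2, 7)*T = (3 + 8*I + 2*I*(-2))*(-3) = (3 + 8*I - 4*I)*(-3) = (3 + 4*I)*(-3) = -9 - 12*I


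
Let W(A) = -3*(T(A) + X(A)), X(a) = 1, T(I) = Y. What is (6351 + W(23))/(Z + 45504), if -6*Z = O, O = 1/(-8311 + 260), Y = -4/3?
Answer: 306839712/2198116225 ≈ 0.13959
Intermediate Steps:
Y = -4/3 (Y = -4*1/3 = -4/3 ≈ -1.3333)
T(I) = -4/3
O = -1/8051 (O = 1/(-8051) = -1/8051 ≈ -0.00012421)
W(A) = 1 (W(A) = -3*(-4/3 + 1) = -3*(-1/3) = 1)
Z = 1/48306 (Z = -1/6*(-1/8051) = 1/48306 ≈ 2.0701e-5)
(6351 + W(23))/(Z + 45504) = (6351 + 1)/(1/48306 + 45504) = 6352/(2198116225/48306) = 6352*(48306/2198116225) = 306839712/2198116225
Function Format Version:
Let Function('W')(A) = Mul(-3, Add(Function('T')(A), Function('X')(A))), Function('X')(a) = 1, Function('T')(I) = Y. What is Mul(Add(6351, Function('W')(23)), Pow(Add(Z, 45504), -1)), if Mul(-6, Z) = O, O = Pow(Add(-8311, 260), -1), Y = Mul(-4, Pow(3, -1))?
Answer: Rational(306839712, 2198116225) ≈ 0.13959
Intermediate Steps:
Y = Rational(-4, 3) (Y = Mul(-4, Rational(1, 3)) = Rational(-4, 3) ≈ -1.3333)
Function('T')(I) = Rational(-4, 3)
O = Rational(-1, 8051) (O = Pow(-8051, -1) = Rational(-1, 8051) ≈ -0.00012421)
Function('W')(A) = 1 (Function('W')(A) = Mul(-3, Add(Rational(-4, 3), 1)) = Mul(-3, Rational(-1, 3)) = 1)
Z = Rational(1, 48306) (Z = Mul(Rational(-1, 6), Rational(-1, 8051)) = Rational(1, 48306) ≈ 2.0701e-5)
Mul(Add(6351, Function('W')(23)), Pow(Add(Z, 45504), -1)) = Mul(Add(6351, 1), Pow(Add(Rational(1, 48306), 45504), -1)) = Mul(6352, Pow(Rational(2198116225, 48306), -1)) = Mul(6352, Rational(48306, 2198116225)) = Rational(306839712, 2198116225)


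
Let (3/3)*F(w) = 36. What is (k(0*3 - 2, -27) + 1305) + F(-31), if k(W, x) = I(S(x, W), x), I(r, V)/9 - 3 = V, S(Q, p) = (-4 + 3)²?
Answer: 1125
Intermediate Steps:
S(Q, p) = 1 (S(Q, p) = (-1)² = 1)
F(w) = 36
I(r, V) = 27 + 9*V
k(W, x) = 27 + 9*x
(k(0*3 - 2, -27) + 1305) + F(-31) = ((27 + 9*(-27)) + 1305) + 36 = ((27 - 243) + 1305) + 36 = (-216 + 1305) + 36 = 1089 + 36 = 1125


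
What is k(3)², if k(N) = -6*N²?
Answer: 2916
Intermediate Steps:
k(3)² = (-6*3²)² = (-6*9)² = (-54)² = 2916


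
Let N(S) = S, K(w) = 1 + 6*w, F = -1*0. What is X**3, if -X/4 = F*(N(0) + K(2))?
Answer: 0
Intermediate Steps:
F = 0
X = 0 (X = -0*(0 + (1 + 6*2)) = -0*(0 + (1 + 12)) = -0*(0 + 13) = -0*13 = -4*0 = 0)
X**3 = 0**3 = 0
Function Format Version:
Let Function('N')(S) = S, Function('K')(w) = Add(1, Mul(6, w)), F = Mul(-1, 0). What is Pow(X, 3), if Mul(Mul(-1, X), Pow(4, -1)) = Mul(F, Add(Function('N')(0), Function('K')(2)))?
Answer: 0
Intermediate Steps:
F = 0
X = 0 (X = Mul(-4, Mul(0, Add(0, Add(1, Mul(6, 2))))) = Mul(-4, Mul(0, Add(0, Add(1, 12)))) = Mul(-4, Mul(0, Add(0, 13))) = Mul(-4, Mul(0, 13)) = Mul(-4, 0) = 0)
Pow(X, 3) = Pow(0, 3) = 0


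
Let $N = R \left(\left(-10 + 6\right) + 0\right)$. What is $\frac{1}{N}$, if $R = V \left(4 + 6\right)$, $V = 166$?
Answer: $- \frac{1}{6640} \approx -0.0001506$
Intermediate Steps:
$R = 1660$ ($R = 166 \left(4 + 6\right) = 166 \cdot 10 = 1660$)
$N = -6640$ ($N = 1660 \left(\left(-10 + 6\right) + 0\right) = 1660 \left(-4 + 0\right) = 1660 \left(-4\right) = -6640$)
$\frac{1}{N} = \frac{1}{-6640} = - \frac{1}{6640}$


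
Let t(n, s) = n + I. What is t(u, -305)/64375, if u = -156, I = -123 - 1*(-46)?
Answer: -233/64375 ≈ -0.0036194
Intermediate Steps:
I = -77 (I = -123 + 46 = -77)
t(n, s) = -77 + n (t(n, s) = n - 77 = -77 + n)
t(u, -305)/64375 = (-77 - 156)/64375 = -233*1/64375 = -233/64375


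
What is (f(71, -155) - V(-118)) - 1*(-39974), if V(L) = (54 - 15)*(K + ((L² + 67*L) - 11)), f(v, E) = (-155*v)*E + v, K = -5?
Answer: 1511742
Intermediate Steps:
f(v, E) = v - 155*E*v (f(v, E) = -155*E*v + v = v - 155*E*v)
V(L) = -624 + 39*L² + 2613*L (V(L) = (54 - 15)*(-5 + ((L² + 67*L) - 11)) = 39*(-5 + (-11 + L² + 67*L)) = 39*(-16 + L² + 67*L) = -624 + 39*L² + 2613*L)
(f(71, -155) - V(-118)) - 1*(-39974) = (71*(1 - 155*(-155)) - (-624 + 39*(-118)² + 2613*(-118))) - 1*(-39974) = (71*(1 + 24025) - (-624 + 39*13924 - 308334)) + 39974 = (71*24026 - (-624 + 543036 - 308334)) + 39974 = (1705846 - 1*234078) + 39974 = (1705846 - 234078) + 39974 = 1471768 + 39974 = 1511742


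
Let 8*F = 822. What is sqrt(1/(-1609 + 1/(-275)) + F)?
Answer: sqrt(558799670994)/73746 ≈ 10.137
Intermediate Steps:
F = 411/4 (F = (1/8)*822 = 411/4 ≈ 102.75)
sqrt(1/(-1609 + 1/(-275)) + F) = sqrt(1/(-1609 + 1/(-275)) + 411/4) = sqrt(1/(-1609 - 1/275) + 411/4) = sqrt(1/(-442476/275) + 411/4) = sqrt(-275/442476 + 411/4) = sqrt(22732067/221238) = sqrt(558799670994)/73746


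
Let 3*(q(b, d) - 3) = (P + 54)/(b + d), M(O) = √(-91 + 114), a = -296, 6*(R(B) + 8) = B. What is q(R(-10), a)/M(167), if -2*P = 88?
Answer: 2741*√23/21091 ≈ 0.62327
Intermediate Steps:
P = -44 (P = -½*88 = -44)
R(B) = -8 + B/6
M(O) = √23
q(b, d) = 3 + 10/(3*(b + d)) (q(b, d) = 3 + ((-44 + 54)/(b + d))/3 = 3 + (10/(b + d))/3 = 3 + 10/(3*(b + d)))
q(R(-10), a)/M(167) = ((10/3 + 3*(-8 + (⅙)*(-10)) + 3*(-296))/((-8 + (⅙)*(-10)) - 296))/(√23) = ((10/3 + 3*(-8 - 5/3) - 888)/((-8 - 5/3) - 296))*(√23/23) = ((10/3 + 3*(-29/3) - 888)/(-29/3 - 296))*(√23/23) = ((10/3 - 29 - 888)/(-917/3))*(√23/23) = (-3/917*(-2741/3))*(√23/23) = 2741*(√23/23)/917 = 2741*√23/21091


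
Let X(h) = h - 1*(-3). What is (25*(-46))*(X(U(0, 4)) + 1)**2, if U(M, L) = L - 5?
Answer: -10350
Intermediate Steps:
U(M, L) = -5 + L
X(h) = 3 + h (X(h) = h + 3 = 3 + h)
(25*(-46))*(X(U(0, 4)) + 1)**2 = (25*(-46))*((3 + (-5 + 4)) + 1)**2 = -1150*((3 - 1) + 1)**2 = -1150*(2 + 1)**2 = -1150*3**2 = -1150*9 = -10350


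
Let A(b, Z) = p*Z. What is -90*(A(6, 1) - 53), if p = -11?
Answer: 5760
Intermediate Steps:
A(b, Z) = -11*Z
-90*(A(6, 1) - 53) = -90*(-11*1 - 53) = -90*(-11 - 53) = -90*(-64) = 5760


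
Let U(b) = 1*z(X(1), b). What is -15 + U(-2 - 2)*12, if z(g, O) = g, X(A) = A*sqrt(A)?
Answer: -3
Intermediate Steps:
X(A) = A**(3/2)
U(b) = 1 (U(b) = 1*1**(3/2) = 1*1 = 1)
-15 + U(-2 - 2)*12 = -15 + 1*12 = -15 + 12 = -3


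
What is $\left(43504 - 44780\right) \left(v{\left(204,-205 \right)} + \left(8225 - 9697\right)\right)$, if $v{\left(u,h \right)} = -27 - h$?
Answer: $1651144$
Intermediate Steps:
$\left(43504 - 44780\right) \left(v{\left(204,-205 \right)} + \left(8225 - 9697\right)\right) = \left(43504 - 44780\right) \left(\left(-27 - -205\right) + \left(8225 - 9697\right)\right) = - 1276 \left(\left(-27 + 205\right) + \left(8225 - 9697\right)\right) = - 1276 \left(178 - 1472\right) = \left(-1276\right) \left(-1294\right) = 1651144$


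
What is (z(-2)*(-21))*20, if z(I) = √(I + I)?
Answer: -840*I ≈ -840.0*I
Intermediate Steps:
z(I) = √2*√I (z(I) = √(2*I) = √2*√I)
(z(-2)*(-21))*20 = ((√2*√(-2))*(-21))*20 = ((√2*(I*√2))*(-21))*20 = ((2*I)*(-21))*20 = -42*I*20 = -840*I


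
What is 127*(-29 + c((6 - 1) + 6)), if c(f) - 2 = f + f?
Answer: -635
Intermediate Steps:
c(f) = 2 + 2*f (c(f) = 2 + (f + f) = 2 + 2*f)
127*(-29 + c((6 - 1) + 6)) = 127*(-29 + (2 + 2*((6 - 1) + 6))) = 127*(-29 + (2 + 2*(5 + 6))) = 127*(-29 + (2 + 2*11)) = 127*(-29 + (2 + 22)) = 127*(-29 + 24) = 127*(-5) = -635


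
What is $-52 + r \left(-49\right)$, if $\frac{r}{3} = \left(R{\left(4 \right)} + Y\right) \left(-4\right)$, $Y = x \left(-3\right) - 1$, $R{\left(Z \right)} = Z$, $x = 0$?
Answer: $1712$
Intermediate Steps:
$Y = -1$ ($Y = 0 \left(-3\right) - 1 = 0 - 1 = -1$)
$r = -36$ ($r = 3 \left(4 - 1\right) \left(-4\right) = 3 \cdot 3 \left(-4\right) = 3 \left(-12\right) = -36$)
$-52 + r \left(-49\right) = -52 - -1764 = -52 + 1764 = 1712$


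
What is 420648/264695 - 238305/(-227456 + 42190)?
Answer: 141009914343/49038983870 ≈ 2.8755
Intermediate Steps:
420648/264695 - 238305/(-227456 + 42190) = 420648*(1/264695) - 238305/(-185266) = 420648/264695 - 238305*(-1/185266) = 420648/264695 + 238305/185266 = 141009914343/49038983870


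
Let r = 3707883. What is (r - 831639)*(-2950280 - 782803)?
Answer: -10737257580252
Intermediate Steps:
(r - 831639)*(-2950280 - 782803) = (3707883 - 831639)*(-2950280 - 782803) = 2876244*(-3733083) = -10737257580252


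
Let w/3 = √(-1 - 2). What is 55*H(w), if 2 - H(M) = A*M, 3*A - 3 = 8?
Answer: 110 - 605*I*√3 ≈ 110.0 - 1047.9*I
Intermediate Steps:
A = 11/3 (A = 1 + (⅓)*8 = 1 + 8/3 = 11/3 ≈ 3.6667)
w = 3*I*√3 (w = 3*√(-1 - 2) = 3*√(-3) = 3*(I*√3) = 3*I*√3 ≈ 5.1962*I)
H(M) = 2 - 11*M/3
55*H(w) = 55*(2 - 11*I*√3) = 110 - 605*I*√3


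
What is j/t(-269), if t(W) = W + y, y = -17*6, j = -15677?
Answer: 15677/371 ≈ 42.256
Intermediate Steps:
y = -102
t(W) = -102 + W (t(W) = W - 102 = -102 + W)
j/t(-269) = -15677/(-102 - 269) = -15677/(-371) = -15677*(-1/371) = 15677/371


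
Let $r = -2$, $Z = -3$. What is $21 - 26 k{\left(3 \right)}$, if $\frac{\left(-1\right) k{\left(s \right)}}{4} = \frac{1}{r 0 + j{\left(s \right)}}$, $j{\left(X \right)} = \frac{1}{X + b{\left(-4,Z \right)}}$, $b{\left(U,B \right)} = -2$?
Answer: $125$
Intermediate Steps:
$j{\left(X \right)} = \frac{1}{-2 + X}$ ($j{\left(X \right)} = \frac{1}{X - 2} = \frac{1}{-2 + X}$)
$k{\left(s \right)} = 8 - 4 s$ ($k{\left(s \right)} = - \frac{4}{\left(-2\right) 0 + \frac{1}{-2 + s}} = - \frac{4}{0 + \frac{1}{-2 + s}} = - \frac{4}{\frac{1}{-2 + s}} = - 4 \left(-2 + s\right) = 8 - 4 s$)
$21 - 26 k{\left(3 \right)} = 21 - 26 \left(8 - 12\right) = 21 - -104 = 21 + 104 = 125$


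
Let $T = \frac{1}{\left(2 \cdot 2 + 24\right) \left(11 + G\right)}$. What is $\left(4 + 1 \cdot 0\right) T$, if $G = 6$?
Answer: $\frac{1}{119} \approx 0.0084034$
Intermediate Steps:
$T = \frac{1}{476}$ ($T = \frac{1}{\left(2 \cdot 2 + 24\right) \left(11 + 6\right)} = \frac{1}{\left(4 + 24\right) 17} = \frac{1}{28 \cdot 17} = \frac{1}{476} \approx 0.0021008$)
$\left(4 + 1 \cdot 0\right) T = \left(4 + 1 \cdot 0\right) \frac{1}{476} = \left(4 + 0\right) \frac{1}{476} = 4 \cdot \frac{1}{476} = \frac{1}{119}$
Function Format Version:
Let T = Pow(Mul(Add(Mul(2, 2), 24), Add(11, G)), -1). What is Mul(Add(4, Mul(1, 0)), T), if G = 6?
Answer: Rational(1, 119) ≈ 0.0084034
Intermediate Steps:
T = Rational(1, 476) (T = Pow(Mul(Add(Mul(2, 2), 24), Add(11, 6)), -1) = Pow(Mul(Add(4, 24), 17), -1) = Pow(Mul(28, 17), -1) = Pow(476, -1) = Rational(1, 476) ≈ 0.0021008)
Mul(Add(4, Mul(1, 0)), T) = Mul(Add(4, Mul(1, 0)), Rational(1, 476)) = Mul(Add(4, 0), Rational(1, 476)) = Mul(4, Rational(1, 476)) = Rational(1, 119)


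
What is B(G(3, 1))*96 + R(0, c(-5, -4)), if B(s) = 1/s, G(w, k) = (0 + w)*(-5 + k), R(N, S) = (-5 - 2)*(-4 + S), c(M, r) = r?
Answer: 48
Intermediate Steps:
R(N, S) = 28 - 7*S (R(N, S) = -7*(-4 + S) = 28 - 7*S)
G(w, k) = w*(-5 + k)
B(G(3, 1))*96 + R(0, c(-5, -4)) = 96/(3*(-5 + 1)) + (28 - 7*(-4)) = 96/(3*(-4)) + (28 + 28) = 96/(-12) + 56 = -1/12*96 + 56 = -8 + 56 = 48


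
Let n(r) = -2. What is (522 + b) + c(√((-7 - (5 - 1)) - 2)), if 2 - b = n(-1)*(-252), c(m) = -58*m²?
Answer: 774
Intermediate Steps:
b = -502 (b = 2 - (-2)*(-252) = 2 - 1*504 = 2 - 504 = -502)
(522 + b) + c(√((-7 - (5 - 1)) - 2)) = (522 - 502) - (-522 - 58*(5 - 1)) = 20 - (-522 - 232) = 20 - 58*(√((-7 - 4) - 2))² = 20 - 58*(√(-11 - 2))² = 20 - 58*(√(-13))² = 20 - 58*(I*√13)² = 20 - 58*(-13) = 20 + 754 = 774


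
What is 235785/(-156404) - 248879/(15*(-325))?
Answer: 37776219241/762469500 ≈ 49.545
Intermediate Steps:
235785/(-156404) - 248879/(15*(-325)) = 235785*(-1/156404) - 248879/(-4875) = -235785/156404 - 248879*(-1/4875) = -235785/156404 + 248879/4875 = 37776219241/762469500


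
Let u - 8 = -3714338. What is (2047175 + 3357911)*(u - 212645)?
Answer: -21225637594850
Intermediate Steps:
u = -3714330 (u = 8 - 3714338 = -3714330)
(2047175 + 3357911)*(u - 212645) = (2047175 + 3357911)*(-3714330 - 212645) = 5405086*(-3926975) = -21225637594850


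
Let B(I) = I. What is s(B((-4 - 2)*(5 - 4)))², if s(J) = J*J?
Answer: 1296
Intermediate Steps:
s(J) = J²
s(B((-4 - 2)*(5 - 4)))² = (((-4 - 2)*(5 - 4))²)² = ((-6*1)²)² = ((-6)²)² = 36² = 1296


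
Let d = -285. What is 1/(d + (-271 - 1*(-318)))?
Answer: -1/238 ≈ -0.0042017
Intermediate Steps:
1/(d + (-271 - 1*(-318))) = 1/(-285 + (-271 - 1*(-318))) = 1/(-285 + (-271 + 318)) = 1/(-285 + 47) = 1/(-238) = -1/238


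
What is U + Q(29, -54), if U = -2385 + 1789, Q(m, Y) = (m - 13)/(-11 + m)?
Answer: -5356/9 ≈ -595.11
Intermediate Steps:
Q(m, Y) = (-13 + m)/(-11 + m)
U = -596
U + Q(29, -54) = -596 + (-13 + 29)/(-11 + 29) = -596 + 16/18 = -596 + (1/18)*16 = -596 + 8/9 = -5356/9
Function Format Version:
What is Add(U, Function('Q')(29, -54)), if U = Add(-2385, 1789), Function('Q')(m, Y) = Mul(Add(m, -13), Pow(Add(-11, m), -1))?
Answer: Rational(-5356, 9) ≈ -595.11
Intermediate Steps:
Function('Q')(m, Y) = Mul(Pow(Add(-11, m), -1), Add(-13, m)) (Function('Q')(m, Y) = Mul(Add(-13, m), Pow(Add(-11, m), -1)) = Mul(Pow(Add(-11, m), -1), Add(-13, m)))
U = -596
Add(U, Function('Q')(29, -54)) = Add(-596, Mul(Pow(Add(-11, 29), -1), Add(-13, 29))) = Add(-596, Mul(Pow(18, -1), 16)) = Add(-596, Mul(Rational(1, 18), 16)) = Add(-596, Rational(8, 9)) = Rational(-5356, 9)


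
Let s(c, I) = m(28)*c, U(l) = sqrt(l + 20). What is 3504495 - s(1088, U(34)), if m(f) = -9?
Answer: 3514287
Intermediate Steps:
U(l) = sqrt(20 + l)
s(c, I) = -9*c
3504495 - s(1088, U(34)) = 3504495 - (-9)*1088 = 3504495 - 1*(-9792) = 3504495 + 9792 = 3514287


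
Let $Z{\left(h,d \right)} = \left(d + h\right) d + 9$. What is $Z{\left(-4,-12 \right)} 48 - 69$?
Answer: $9579$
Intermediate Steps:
$Z{\left(h,d \right)} = 9 + d \left(d + h\right)$ ($Z{\left(h,d \right)} = d \left(d + h\right) + 9 = 9 + d \left(d + h\right)$)
$Z{\left(-4,-12 \right)} 48 - 69 = \left(9 + \left(-12\right)^{2} - -48\right) 48 - 69 = \left(9 + 144 + 48\right) 48 - 69 = 201 \cdot 48 - 69 = 9648 - 69 = 9579$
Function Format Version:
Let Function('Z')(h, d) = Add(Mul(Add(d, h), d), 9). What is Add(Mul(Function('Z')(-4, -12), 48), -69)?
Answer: 9579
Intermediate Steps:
Function('Z')(h, d) = Add(9, Mul(d, Add(d, h))) (Function('Z')(h, d) = Add(Mul(d, Add(d, h)), 9) = Add(9, Mul(d, Add(d, h))))
Add(Mul(Function('Z')(-4, -12), 48), -69) = Add(Mul(Add(9, Pow(-12, 2), Mul(-12, -4)), 48), -69) = Add(Mul(Add(9, 144, 48), 48), -69) = Add(Mul(201, 48), -69) = Add(9648, -69) = 9579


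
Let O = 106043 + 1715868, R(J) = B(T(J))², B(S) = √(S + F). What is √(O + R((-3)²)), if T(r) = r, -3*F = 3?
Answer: √1821919 ≈ 1349.8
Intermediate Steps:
F = -1 (F = -⅓*3 = -1)
B(S) = √(-1 + S) (B(S) = √(S - 1) = √(-1 + S))
R(J) = -1 + J (R(J) = (√(-1 + J))² = -1 + J)
O = 1821911
√(O + R((-3)²)) = √(1821911 + (-1 + (-3)²)) = √(1821911 + (-1 + 9)) = √(1821911 + 8) = √1821919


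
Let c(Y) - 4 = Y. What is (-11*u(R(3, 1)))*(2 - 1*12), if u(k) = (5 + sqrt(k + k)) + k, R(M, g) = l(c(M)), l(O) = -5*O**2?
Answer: -26400 + 770*I*sqrt(10) ≈ -26400.0 + 2435.0*I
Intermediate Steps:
c(Y) = 4 + Y
R(M, g) = -5*(4 + M)**2
u(k) = 5 + k + sqrt(2)*sqrt(k) (u(k) = (5 + sqrt(2*k)) + k = (5 + sqrt(2)*sqrt(k)) + k = 5 + k + sqrt(2)*sqrt(k))
(-11*u(R(3, 1)))*(2 - 1*12) = (-11*(5 - 5*(4 + 3)**2 + sqrt(2)*sqrt(-5*(4 + 3)**2)))*(2 - 1*12) = (-11*(5 - 5*7**2 + sqrt(2)*sqrt(-5*7**2)))*(2 - 12) = -11*(5 - 5*49 + sqrt(2)*sqrt(-5*49))*(-10) = -11*(5 - 245 + sqrt(2)*sqrt(-245))*(-10) = -11*(5 - 245 + sqrt(2)*(7*I*sqrt(5)))*(-10) = -11*(5 - 245 + 7*I*sqrt(10))*(-10) = -11*(-240 + 7*I*sqrt(10))*(-10) = (2640 - 77*I*sqrt(10))*(-10) = -26400 + 770*I*sqrt(10)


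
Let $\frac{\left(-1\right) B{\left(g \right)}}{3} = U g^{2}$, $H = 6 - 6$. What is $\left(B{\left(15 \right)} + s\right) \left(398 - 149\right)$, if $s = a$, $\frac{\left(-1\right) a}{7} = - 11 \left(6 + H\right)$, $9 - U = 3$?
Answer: $-893412$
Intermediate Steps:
$U = 6$ ($U = 9 - 3 = 6$)
$H = 0$ ($H = 6 - 6 = 0$)
$B{\left(g \right)} = - 18 g^{2}$ ($B{\left(g \right)} = - 3 \cdot 6 g^{2} = - 18 g^{2}$)
$a = 462$ ($a = - 7 \left(- 11 \left(6 + 0\right)\right) = - 7 \left(\left(-11\right) 6\right) = \left(-7\right) \left(-66\right) = 462$)
$s = 462$
$\left(B{\left(15 \right)} + s\right) \left(398 - 149\right) = \left(- 18 \cdot 15^{2} + 462\right) \left(398 - 149\right) = \left(\left(-18\right) 225 + 462\right) 249 = \left(-4050 + 462\right) 249 = \left(-3588\right) 249 = -893412$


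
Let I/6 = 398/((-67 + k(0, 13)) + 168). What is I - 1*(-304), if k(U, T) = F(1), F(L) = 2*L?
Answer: 33700/103 ≈ 327.18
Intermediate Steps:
k(U, T) = 2 (k(U, T) = 2*1 = 2)
I = 2388/103 (I = 6*(398/((-67 + 2) + 168)) = 6*(398/(-65 + 168)) = 6*(398/103) = 2388/103 ≈ 23.184)
I - 1*(-304) = 2388/103 - 1*(-304) = 2388/103 + 304 = 33700/103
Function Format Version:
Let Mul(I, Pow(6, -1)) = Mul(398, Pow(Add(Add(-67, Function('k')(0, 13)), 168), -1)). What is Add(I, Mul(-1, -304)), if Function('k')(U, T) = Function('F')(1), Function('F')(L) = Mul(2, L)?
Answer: Rational(33700, 103) ≈ 327.18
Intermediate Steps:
Function('k')(U, T) = 2 (Function('k')(U, T) = Mul(2, 1) = 2)
I = Rational(2388, 103) (I = Mul(6, Mul(398, Pow(Add(Add(-67, 2), 168), -1))) = Mul(6, Mul(398, Pow(Add(-65, 168), -1))) = Mul(6, Mul(398, Pow(103, -1))) = Mul(6, Mul(398, Rational(1, 103))) = Mul(6, Rational(398, 103)) = Rational(2388, 103) ≈ 23.184)
Add(I, Mul(-1, -304)) = Add(Rational(2388, 103), Mul(-1, -304)) = Add(Rational(2388, 103), 304) = Rational(33700, 103)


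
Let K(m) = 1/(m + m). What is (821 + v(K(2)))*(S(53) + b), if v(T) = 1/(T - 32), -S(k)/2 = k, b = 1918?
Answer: 188924556/127 ≈ 1.4876e+6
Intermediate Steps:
S(k) = -2*k
K(m) = 1/(2*m)
v(T) = 1/(-32 + T)
(821 + v(K(2)))*(S(53) + b) = (821 + 1/(-32 + (½)/2))*(-2*53 + 1918) = (821 + 1/(-32 + (½)*(½)))*(-106 + 1918) = (821 + 1/(-32 + ¼))*1812 = (821 + 1/(-127/4))*1812 = (821 - 4/127)*1812 = (104263/127)*1812 = 188924556/127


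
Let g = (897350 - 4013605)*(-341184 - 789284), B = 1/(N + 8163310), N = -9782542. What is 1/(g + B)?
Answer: 1619232/5704273492094762879 ≈ 2.8386e-13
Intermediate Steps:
B = -1/1619232 (B = 1/(-9782542 + 8163310) = 1/(-1619232) = -1/1619232 ≈ -6.1758e-7)
g = 3522826557340 (g = -3116255*(-1130468) = 3522826557340)
1/(g + B) = 1/(3522826557340 - 1/1619232) = 1/(5704273492094762879/1619232) = 1619232/5704273492094762879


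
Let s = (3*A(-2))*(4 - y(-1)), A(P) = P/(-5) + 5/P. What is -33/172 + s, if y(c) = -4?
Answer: -43509/860 ≈ -50.592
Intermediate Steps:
A(P) = 5/P - P/5 (A(P) = P*(-1/5) + 5/P = -P/5 + 5/P = 5/P - P/5)
s = -252/5 (s = (3*(5/(-2) - 1/5*(-2)))*(4 - 1*(-4)) = (3*(5*(-1/2) + 2/5))*(4 + 4) = (3*(-5/2 + 2/5))*8 = (3*(-21/10))*8 = -63/10*8 = -252/5 ≈ -50.400)
-33/172 + s = -33/172 - 252/5 = -43509/860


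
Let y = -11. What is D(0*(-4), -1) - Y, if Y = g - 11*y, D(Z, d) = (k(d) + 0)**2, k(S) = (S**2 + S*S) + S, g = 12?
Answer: -132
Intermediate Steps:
k(S) = S + 2*S**2 (k(S) = (S**2 + S**2) + S = 2*S**2 + S = S + 2*S**2)
D(Z, d) = d**2*(1 + 2*d)**2 (D(Z, d) = (d*(1 + 2*d) + 0)**2 = (d*(1 + 2*d))**2 = d**2*(1 + 2*d)**2)
Y = 133 (Y = 12 - 11*(-11) = 12 + 121 = 133)
D(0*(-4), -1) - Y = (-1)**2*(1 + 2*(-1))**2 - 1*133 = 1*(1 - 2)**2 - 133 = 1*(-1)**2 - 133 = 1*1 - 133 = 1 - 133 = -132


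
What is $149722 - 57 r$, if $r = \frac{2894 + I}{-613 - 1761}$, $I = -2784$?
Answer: $\frac{177723149}{1187} \approx 1.4972 \cdot 10^{5}$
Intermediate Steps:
$r = - \frac{55}{1187}$ ($r = \frac{2894 - 2784}{-613 - 1761} = \frac{110}{-2374} = 110 \left(- \frac{1}{2374}\right) = - \frac{55}{1187} \approx -0.046335$)
$149722 - 57 r = 149722 - - \frac{3135}{1187} = 149722 + \frac{3135}{1187} = \frac{177723149}{1187}$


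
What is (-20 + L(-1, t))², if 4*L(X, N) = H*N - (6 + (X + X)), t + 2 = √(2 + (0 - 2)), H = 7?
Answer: 2401/4 ≈ 600.25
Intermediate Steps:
t = -2 (t = -2 + √(2 + (0 - 2)) = -2 + √(2 - 2) = -2 + √0 = -2 + 0 = -2)
L(X, N) = -3/2 - X/2 + 7*N/4 (L(X, N) = (7*N - (6 + (X + X)))/4 = (7*N - (6 + 2*X))/4 = (7*N + (-6 - 2*X))/4 = (-6 - 2*X + 7*N)/4 = -3/2 - X/2 + 7*N/4)
(-20 + L(-1, t))² = (-20 + (-3/2 - ½*(-1) + (7/4)*(-2)))² = (-20 + (-3/2 + ½ - 7/2))² = (-20 - 9/2)² = (-49/2)² = 2401/4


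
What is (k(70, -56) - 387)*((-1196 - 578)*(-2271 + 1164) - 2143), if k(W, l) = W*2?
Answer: -484533725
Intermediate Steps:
k(W, l) = 2*W
(k(70, -56) - 387)*((-1196 - 578)*(-2271 + 1164) - 2143) = (2*70 - 387)*((-1196 - 578)*(-2271 + 1164) - 2143) = (140 - 387)*(-1774*(-1107) - 2143) = -247*(1963818 - 2143) = -247*1961675 = -484533725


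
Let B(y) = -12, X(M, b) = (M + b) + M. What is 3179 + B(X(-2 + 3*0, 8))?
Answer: 3167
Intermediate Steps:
X(M, b) = b + 2*M
3179 + B(X(-2 + 3*0, 8)) = 3179 - 12 = 3167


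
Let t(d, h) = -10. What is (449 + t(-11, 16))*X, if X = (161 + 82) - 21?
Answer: 97458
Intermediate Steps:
X = 222 (X = 243 - 21 = 222)
(449 + t(-11, 16))*X = (449 - 10)*222 = 439*222 = 97458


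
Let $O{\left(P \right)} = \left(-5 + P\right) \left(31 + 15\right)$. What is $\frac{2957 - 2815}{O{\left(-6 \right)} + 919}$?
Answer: $\frac{142}{413} \approx 0.34383$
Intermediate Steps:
$O{\left(P \right)} = -230 + 46 P$ ($O{\left(P \right)} = \left(-5 + P\right) 46 = -230 + 46 P$)
$\frac{2957 - 2815}{O{\left(-6 \right)} + 919} = \frac{2957 - 2815}{\left(-230 + 46 \left(-6\right)\right) + 919} = \frac{142}{\left(-230 - 276\right) + 919} = \frac{142}{-506 + 919} = \frac{142}{413}$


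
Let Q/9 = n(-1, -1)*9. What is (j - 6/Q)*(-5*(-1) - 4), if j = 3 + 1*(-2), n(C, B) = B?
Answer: 29/27 ≈ 1.0741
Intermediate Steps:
Q = -81 (Q = 9*(-1*9) = 9*(-9) = -81)
j = 1 (j = 3 - 2 = 1)
(j - 6/Q)*(-5*(-1) - 4) = (1 - 6/(-81))*(-5*(-1) - 4) = (1 - 6*(-1/81))*(5 - 4) = (1 + 2/27)*1 = (29/27)*1 = 29/27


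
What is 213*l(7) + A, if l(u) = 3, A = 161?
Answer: 800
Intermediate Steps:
213*l(7) + A = 213*3 + 161 = 639 + 161 = 800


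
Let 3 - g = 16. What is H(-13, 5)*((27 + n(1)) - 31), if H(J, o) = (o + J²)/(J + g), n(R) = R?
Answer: 261/13 ≈ 20.077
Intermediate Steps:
g = -13 (g = 3 - 1*16 = 3 - 16 = -13)
H(J, o) = (o + J²)/(-13 + J) (H(J, o) = (o + J²)/(J - 13) = (o + J²)/(-13 + J))
H(-13, 5)*((27 + n(1)) - 31) = ((5 + (-13)²)/(-13 - 13))*((27 + 1) - 31) = ((5 + 169)/(-26))*(28 - 31) = -1/26*174*(-3) = -87/13*(-3) = 261/13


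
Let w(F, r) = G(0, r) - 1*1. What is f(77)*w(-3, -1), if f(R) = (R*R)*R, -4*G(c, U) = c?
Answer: -456533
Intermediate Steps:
G(c, U) = -c/4
w(F, r) = -1 (w(F, r) = -¼*0 - 1*1 = 0 - 1 = -1)
f(R) = R³ (f(R) = R²*R = R³)
f(77)*w(-3, -1) = 77³*(-1) = 456533*(-1) = -456533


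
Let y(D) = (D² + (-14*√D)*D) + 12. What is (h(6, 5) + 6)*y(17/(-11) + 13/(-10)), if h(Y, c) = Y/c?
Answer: 2188521/15125 + 39438*I*√34430/15125 ≈ 144.7 + 483.82*I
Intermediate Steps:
y(D) = 12 + D² - 14*D^(3/2) (y(D) = (D² - 14*D^(3/2)) + 12 = 12 + D² - 14*D^(3/2))
(h(6, 5) + 6)*y(17/(-11) + 13/(-10)) = (6/5 + 6)*(12 + (17/(-11) + 13/(-10))² - 14*(17/(-11) + 13/(-10))^(3/2)) = (6*(⅕) + 6)*(12 + (17*(-1/11) + 13*(-⅒))² - 14*(17*(-1/11) + 13*(-⅒))^(3/2)) = (6/5 + 6)*(12 + (-17/11 - 13/10)² - 14*(-17/11 - 13/10)^(3/2)) = 36*(12 + (-313/110)² - (-2191)*I*√34430/6050)/5 = 36*(12 + 97969/12100 - (-2191)*I*√34430/6050)/5 = 36*(12 + 97969/12100 + 2191*I*√34430/6050)/5 = 36*(243169/12100 + 2191*I*√34430/6050)/5 = 2188521/15125 + 39438*I*√34430/15125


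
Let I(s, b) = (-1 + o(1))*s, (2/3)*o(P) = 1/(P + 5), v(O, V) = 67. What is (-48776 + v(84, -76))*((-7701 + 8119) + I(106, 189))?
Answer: -32975993/2 ≈ -1.6488e+7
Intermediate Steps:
o(P) = 3/(2*(5 + P)) (o(P) = 3/(2*(P + 5)) = 3/(2*(5 + P)))
I(s, b) = -3*s/4 (I(s, b) = (-1 + 3/(2*(5 + 1)))*s = (-1 + (3/2)/6)*s = (-1 + (3/2)*(⅙))*s = (-1 + ¼)*s = -3*s/4)
(-48776 + v(84, -76))*((-7701 + 8119) + I(106, 189)) = (-48776 + 67)*((-7701 + 8119) - ¾*106) = -48709*(418 - 159/2) = -48709*677/2 = -32975993/2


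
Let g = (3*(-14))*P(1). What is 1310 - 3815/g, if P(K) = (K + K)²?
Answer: 31985/24 ≈ 1332.7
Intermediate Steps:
P(K) = 4*K² (P(K) = (2*K)² = 4*K²)
g = -168 (g = (3*(-14))*(4*1²) = -168 ≈ -168.00)
1310 - 3815/g = 1310 - 3815/(-168) = 1310 - 3815*(-1)/168 = 1310 - 1*(-545/24) = 1310 + 545/24 = 31985/24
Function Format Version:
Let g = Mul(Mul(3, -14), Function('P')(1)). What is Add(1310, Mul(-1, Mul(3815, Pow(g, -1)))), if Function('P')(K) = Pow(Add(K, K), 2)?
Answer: Rational(31985, 24) ≈ 1332.7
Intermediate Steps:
Function('P')(K) = Mul(4, Pow(K, 2)) (Function('P')(K) = Pow(Mul(2, K), 2) = Mul(4, Pow(K, 2)))
g = -168 (g = Mul(Mul(3, -14), Mul(4, Pow(1, 2))) = Mul(-42, Mul(4, 1)) = Mul(-42, 4) = -168)
Add(1310, Mul(-1, Mul(3815, Pow(g, -1)))) = Add(1310, Mul(-1, Mul(3815, Pow(-168, -1)))) = Add(1310, Mul(-1, Mul(3815, Rational(-1, 168)))) = Add(1310, Mul(-1, Rational(-545, 24))) = Add(1310, Rational(545, 24)) = Rational(31985, 24)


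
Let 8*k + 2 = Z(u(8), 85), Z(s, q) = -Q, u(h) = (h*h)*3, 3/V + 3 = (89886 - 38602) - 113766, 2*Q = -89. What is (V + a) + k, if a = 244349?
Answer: 244295667417/999760 ≈ 2.4435e+5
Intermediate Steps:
Q = -89/2 (Q = (1/2)*(-89) = -89/2 ≈ -44.500)
V = -3/62485 (V = 3/(-3 + ((89886 - 38602) - 113766)) = 3/(-3 + (51284 - 113766)) = 3/(-3 - 62482) = 3/(-62485) = 3*(-1/62485) = -3/62485 ≈ -4.8012e-5)
u(h) = 3*h**2 (u(h) = h**2*3 = 3*h**2)
Z(s, q) = 89/2 (Z(s, q) = -1*(-89/2) = 89/2)
k = 85/16 (k = -1/4 + (1/8)*(89/2) = -1/4 + 89/16 = 85/16 ≈ 5.3125)
(V + a) + k = (-3/62485 + 244349) + 85/16 = 15268147262/62485 + 85/16 = 244295667417/999760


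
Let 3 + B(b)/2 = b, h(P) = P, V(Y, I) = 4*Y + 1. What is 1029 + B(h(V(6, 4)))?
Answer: 1073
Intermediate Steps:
V(Y, I) = 1 + 4*Y
B(b) = -6 + 2*b
1029 + B(h(V(6, 4))) = 1029 + (-6 + 2*(1 + 4*6)) = 1029 + (-6 + 2*(1 + 24)) = 1029 + (-6 + 2*25) = 1029 + (-6 + 50) = 1029 + 44 = 1073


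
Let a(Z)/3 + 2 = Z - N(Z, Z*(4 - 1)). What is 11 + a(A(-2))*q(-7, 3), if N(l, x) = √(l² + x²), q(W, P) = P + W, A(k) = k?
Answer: 59 + 24*√10 ≈ 134.89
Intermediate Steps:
a(Z) = -6 + 3*Z - 3*√10*√(Z²) (a(Z) = -6 + 3*(Z - √(Z² + (Z*(4 - 1))²)) = -6 + 3*(Z - √(Z² + (Z*3)²)) = -6 + 3*(Z - √(Z² + (3*Z)²)) = -6 + 3*(Z - √(Z² + 9*Z²)) = -6 + 3*(Z - √(10*Z²)) = -6 + 3*(Z - √10*√(Z²)) = -6 + (3*Z - 3*√10*√(Z²)) = -6 + 3*Z - 3*√10*√(Z²))
11 + a(A(-2))*q(-7, 3) = 11 + (-6 + 3*(-2) - 3*√10*√((-2)²))*(3 - 7) = 11 + (-6 - 6 - 3*√10*√4)*(-4) = 11 + (-6 - 6 - 3*√10*2)*(-4) = 11 + (-6 - 6 - 6*√10)*(-4) = 11 + (-12 - 6*√10)*(-4) = 11 + (48 + 24*√10) = 59 + 24*√10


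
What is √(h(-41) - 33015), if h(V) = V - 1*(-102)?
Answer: I*√32954 ≈ 181.53*I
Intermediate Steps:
h(V) = 102 + V (h(V) = V + 102 = 102 + V)
√(h(-41) - 33015) = √((102 - 41) - 33015) = √(61 - 33015) = √(-32954) = I*√32954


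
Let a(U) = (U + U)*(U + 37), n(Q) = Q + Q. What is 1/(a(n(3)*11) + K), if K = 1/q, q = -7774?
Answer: 7774/105695303 ≈ 7.3551e-5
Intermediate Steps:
n(Q) = 2*Q
a(U) = 2*U*(37 + U) (a(U) = (2*U)*(37 + U) = 2*U*(37 + U))
K = -1/7774 (K = 1/(-7774) = -1/7774 ≈ -0.00012863)
1/(a(n(3)*11) + K) = 1/(2*((2*3)*11)*(37 + (2*3)*11) - 1/7774) = 1/(2*(6*11)*(37 + 6*11) - 1/7774) = 1/(2*66*(37 + 66) - 1/7774) = 1/(2*66*103 - 1/7774) = 1/(13596 - 1/7774) = 1/(105695303/7774) = 7774/105695303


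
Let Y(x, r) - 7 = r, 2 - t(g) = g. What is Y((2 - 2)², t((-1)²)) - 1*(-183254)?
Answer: 183262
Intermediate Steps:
t(g) = 2 - g
Y(x, r) = 7 + r
Y((2 - 2)², t((-1)²)) - 1*(-183254) = (7 + (2 - 1*(-1)²)) - 1*(-183254) = (7 + (2 - 1*1)) + 183254 = (7 + (2 - 1)) + 183254 = (7 + 1) + 183254 = 8 + 183254 = 183262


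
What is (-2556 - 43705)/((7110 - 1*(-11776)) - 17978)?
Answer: -46261/908 ≈ -50.948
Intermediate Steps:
(-2556 - 43705)/((7110 - 1*(-11776)) - 17978) = -46261/((7110 + 11776) - 17978) = -46261/(18886 - 17978) = -46261/908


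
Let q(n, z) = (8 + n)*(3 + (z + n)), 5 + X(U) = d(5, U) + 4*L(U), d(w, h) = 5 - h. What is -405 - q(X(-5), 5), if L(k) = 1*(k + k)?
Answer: -1134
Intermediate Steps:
L(k) = 2*k (L(k) = 1*(2*k) = 2*k)
X(U) = 7*U (X(U) = -5 + ((5 - U) + 4*(2*U)) = -5 + ((5 - U) + 8*U) = -5 + (5 + 7*U) = 7*U)
q(n, z) = (8 + n)*(3 + n + z) (q(n, z) = (8 + n)*(3 + (n + z)) = (8 + n)*(3 + n + z))
-405 - q(X(-5), 5) = -405 - (24 + (7*(-5))² + 8*5 + 11*(7*(-5)) + (7*(-5))*5) = -405 - (24 + (-35)² + 40 + 11*(-35) - 35*5) = -405 - (24 + 1225 + 40 - 385 - 175) = -405 - 1*729 = -405 - 729 = -1134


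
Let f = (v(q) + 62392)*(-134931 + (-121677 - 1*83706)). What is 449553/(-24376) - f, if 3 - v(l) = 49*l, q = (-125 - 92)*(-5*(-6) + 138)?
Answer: 15336203399935743/24376 ≈ 6.2915e+11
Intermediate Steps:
q = -36456 (q = -217*(30 + 138) = -217*168 = -36456)
v(l) = 3 - 49*l
f = -629151764046 (f = ((3 - 49*(-36456)) + 62392)*(-134931 + (-121677 - 1*83706)) = ((3 + 1786344) + 62392)*(-134931 + (-121677 - 83706)) = (1786347 + 62392)*(-134931 - 205383) = 1848739*(-340314) = -629151764046)
449553/(-24376) - f = 449553/(-24376) - 1*(-629151764046) = 449553*(-1/24376) + 629151764046 = -449553/24376 + 629151764046 = 15336203399935743/24376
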